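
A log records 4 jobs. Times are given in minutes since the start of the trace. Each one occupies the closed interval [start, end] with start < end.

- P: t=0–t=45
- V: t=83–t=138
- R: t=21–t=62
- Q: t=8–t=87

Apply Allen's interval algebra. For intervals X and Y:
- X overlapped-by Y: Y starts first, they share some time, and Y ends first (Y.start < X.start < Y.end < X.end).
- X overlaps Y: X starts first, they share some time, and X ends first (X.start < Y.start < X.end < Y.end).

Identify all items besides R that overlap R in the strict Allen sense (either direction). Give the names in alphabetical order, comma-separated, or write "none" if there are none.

Target R = [t=21, t=62].
P [t=0, t=45] → overlaps → yes.
Q [t=8, t=87] → contains → no.
V [t=83, t=138] → after → no.
Result: P.

P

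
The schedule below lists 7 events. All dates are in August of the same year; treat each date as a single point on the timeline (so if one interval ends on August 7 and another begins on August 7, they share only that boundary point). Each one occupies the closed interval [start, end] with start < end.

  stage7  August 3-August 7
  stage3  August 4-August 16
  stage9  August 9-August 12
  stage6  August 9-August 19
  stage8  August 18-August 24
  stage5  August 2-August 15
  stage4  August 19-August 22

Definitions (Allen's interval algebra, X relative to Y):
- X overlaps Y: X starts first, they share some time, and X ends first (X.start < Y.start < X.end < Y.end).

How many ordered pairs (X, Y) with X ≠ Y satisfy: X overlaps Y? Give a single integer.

Checking all 42 ordered pairs for relation 'overlaps'; matching pairs in alphabetical order:
(stage3, stage6): stage3 overlaps stage6 ✓
(stage5, stage3): stage5 overlaps stage3 ✓
(stage5, stage6): stage5 overlaps stage6 ✓
(stage6, stage8): stage6 overlaps stage8 ✓
(stage7, stage3): stage7 overlaps stage3 ✓
Count: 5.

5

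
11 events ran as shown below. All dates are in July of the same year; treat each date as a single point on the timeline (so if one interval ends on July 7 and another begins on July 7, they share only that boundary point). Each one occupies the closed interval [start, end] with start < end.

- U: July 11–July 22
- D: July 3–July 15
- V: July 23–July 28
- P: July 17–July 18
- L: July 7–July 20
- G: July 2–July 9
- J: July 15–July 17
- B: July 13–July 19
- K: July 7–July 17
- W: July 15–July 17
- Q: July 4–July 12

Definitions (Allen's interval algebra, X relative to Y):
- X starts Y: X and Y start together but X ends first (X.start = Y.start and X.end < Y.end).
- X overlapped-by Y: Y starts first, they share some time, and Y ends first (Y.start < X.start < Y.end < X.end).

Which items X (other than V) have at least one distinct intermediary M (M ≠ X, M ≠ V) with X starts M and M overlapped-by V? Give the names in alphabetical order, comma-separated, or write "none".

none

Target V = [July 23, July 28].
Intermediaries M with M overlapped-by V: none.
Union: none.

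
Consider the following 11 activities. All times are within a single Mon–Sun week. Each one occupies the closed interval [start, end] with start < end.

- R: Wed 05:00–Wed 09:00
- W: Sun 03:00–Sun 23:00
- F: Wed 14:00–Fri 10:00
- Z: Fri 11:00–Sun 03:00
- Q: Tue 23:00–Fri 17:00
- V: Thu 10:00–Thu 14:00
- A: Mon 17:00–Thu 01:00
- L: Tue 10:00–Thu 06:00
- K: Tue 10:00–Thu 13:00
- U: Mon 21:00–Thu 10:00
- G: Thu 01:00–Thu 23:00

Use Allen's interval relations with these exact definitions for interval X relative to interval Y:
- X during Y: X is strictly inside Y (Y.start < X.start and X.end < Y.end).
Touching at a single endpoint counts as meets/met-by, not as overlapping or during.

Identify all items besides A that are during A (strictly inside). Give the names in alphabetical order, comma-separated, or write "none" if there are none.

Target A = [Mon 17:00, Thu 01:00].
F [Wed 14:00, Fri 10:00] → overlapped-by → no.
G [Thu 01:00, Thu 23:00] → met-by → no.
K [Tue 10:00, Thu 13:00] → overlapped-by → no.
L [Tue 10:00, Thu 06:00] → overlapped-by → no.
Q [Tue 23:00, Fri 17:00] → overlapped-by → no.
R [Wed 05:00, Wed 09:00] → during → yes.
U [Mon 21:00, Thu 10:00] → overlapped-by → no.
V [Thu 10:00, Thu 14:00] → after → no.
W [Sun 03:00, Sun 23:00] → after → no.
Z [Fri 11:00, Sun 03:00] → after → no.
Result: R.

R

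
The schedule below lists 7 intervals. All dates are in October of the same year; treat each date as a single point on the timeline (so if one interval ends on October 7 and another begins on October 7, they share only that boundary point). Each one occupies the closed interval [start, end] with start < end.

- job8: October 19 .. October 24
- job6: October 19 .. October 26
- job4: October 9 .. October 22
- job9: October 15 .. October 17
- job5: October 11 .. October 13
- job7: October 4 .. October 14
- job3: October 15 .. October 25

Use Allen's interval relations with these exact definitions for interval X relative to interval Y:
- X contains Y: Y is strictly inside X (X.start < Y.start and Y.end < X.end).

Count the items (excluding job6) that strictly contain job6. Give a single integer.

Target job6 = [October 19, October 26].
job3 [October 15, October 25] → overlaps → no.
job4 [October 9, October 22] → overlaps → no.
job5 [October 11, October 13] → before → no.
job7 [October 4, October 14] → before → no.
job8 [October 19, October 24] → starts → no.
job9 [October 15, October 17] → before → no.
Total: 0.

0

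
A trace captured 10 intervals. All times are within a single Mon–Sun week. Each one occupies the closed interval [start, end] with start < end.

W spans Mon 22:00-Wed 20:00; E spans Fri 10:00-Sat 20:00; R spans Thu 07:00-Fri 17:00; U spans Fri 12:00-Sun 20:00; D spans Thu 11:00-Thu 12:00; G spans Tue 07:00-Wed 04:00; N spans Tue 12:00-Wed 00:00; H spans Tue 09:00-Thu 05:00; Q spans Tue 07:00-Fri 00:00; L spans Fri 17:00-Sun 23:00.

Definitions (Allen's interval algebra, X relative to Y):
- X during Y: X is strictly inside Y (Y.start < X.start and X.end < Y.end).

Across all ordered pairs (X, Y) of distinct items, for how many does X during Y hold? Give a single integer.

Checking all 90 ordered pairs for relation 'during'; matching pairs in alphabetical order:
(D, Q): D during Q ✓
(D, R): D during R ✓
(G, W): G during W ✓
(H, Q): H during Q ✓
(N, G): N during G ✓
(N, H): N during H ✓
(N, Q): N during Q ✓
(N, W): N during W ✓
Count: 8.

8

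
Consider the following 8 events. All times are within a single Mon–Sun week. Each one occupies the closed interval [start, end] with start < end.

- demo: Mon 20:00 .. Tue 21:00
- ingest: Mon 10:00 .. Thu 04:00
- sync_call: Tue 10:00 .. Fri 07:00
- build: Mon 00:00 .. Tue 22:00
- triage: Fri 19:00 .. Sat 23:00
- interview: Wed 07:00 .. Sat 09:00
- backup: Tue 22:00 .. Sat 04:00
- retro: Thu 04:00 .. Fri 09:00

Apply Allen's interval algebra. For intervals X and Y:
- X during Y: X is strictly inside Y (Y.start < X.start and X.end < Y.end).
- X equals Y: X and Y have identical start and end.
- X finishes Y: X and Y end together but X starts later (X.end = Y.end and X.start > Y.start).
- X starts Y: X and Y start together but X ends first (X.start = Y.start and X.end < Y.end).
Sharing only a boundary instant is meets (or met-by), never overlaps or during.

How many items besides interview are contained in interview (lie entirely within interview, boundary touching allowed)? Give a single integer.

Target interview = [Wed 07:00, Sat 09:00].
backup [Tue 22:00, Sat 04:00] → overlaps → no.
build [Mon 00:00, Tue 22:00] → before → no.
demo [Mon 20:00, Tue 21:00] → before → no.
ingest [Mon 10:00, Thu 04:00] → overlaps → no.
retro [Thu 04:00, Fri 09:00] → during → counts.
sync_call [Tue 10:00, Fri 07:00] → overlaps → no.
triage [Fri 19:00, Sat 23:00] → overlapped-by → no.
Total: 1.

1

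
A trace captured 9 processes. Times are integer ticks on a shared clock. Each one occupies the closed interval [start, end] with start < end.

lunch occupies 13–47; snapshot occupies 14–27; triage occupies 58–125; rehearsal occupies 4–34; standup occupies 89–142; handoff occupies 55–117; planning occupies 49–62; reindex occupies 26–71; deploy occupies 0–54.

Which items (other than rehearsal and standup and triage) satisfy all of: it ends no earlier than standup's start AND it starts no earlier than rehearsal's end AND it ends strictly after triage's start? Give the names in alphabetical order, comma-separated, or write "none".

Conditions: its end is no earlier than standup's start (X.end >= 89) AND its start is no earlier than rehearsal's end (X.start >= 34) AND its end is strictly after triage's start (X.end > 58).
deploy: end 54 >= 89? ✗; start 0 >= 34? ✗; end 54 > 58? ✗ → no.
handoff: end 117 >= 89? ✓; start 55 >= 34? ✓; end 117 > 58? ✓ → yes.
lunch: end 47 >= 89? ✗; start 13 >= 34? ✗; end 47 > 58? ✗ → no.
planning: end 62 >= 89? ✗; start 49 >= 34? ✓; end 62 > 58? ✓ → no.
reindex: end 71 >= 89? ✗; start 26 >= 34? ✗; end 71 > 58? ✓ → no.
snapshot: end 27 >= 89? ✗; start 14 >= 34? ✗; end 27 > 58? ✗ → no.
Result: handoff.

handoff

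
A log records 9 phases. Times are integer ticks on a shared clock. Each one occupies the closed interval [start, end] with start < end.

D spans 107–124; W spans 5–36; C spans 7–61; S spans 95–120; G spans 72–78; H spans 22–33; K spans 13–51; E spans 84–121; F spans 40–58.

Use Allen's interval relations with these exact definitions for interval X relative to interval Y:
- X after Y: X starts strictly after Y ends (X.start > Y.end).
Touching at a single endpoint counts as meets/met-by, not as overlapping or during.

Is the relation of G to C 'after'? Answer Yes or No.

G = [72, 78], C = [7, 61].
Actual relation of G to C: after.
Asked whether 'after' holds → Yes.

Yes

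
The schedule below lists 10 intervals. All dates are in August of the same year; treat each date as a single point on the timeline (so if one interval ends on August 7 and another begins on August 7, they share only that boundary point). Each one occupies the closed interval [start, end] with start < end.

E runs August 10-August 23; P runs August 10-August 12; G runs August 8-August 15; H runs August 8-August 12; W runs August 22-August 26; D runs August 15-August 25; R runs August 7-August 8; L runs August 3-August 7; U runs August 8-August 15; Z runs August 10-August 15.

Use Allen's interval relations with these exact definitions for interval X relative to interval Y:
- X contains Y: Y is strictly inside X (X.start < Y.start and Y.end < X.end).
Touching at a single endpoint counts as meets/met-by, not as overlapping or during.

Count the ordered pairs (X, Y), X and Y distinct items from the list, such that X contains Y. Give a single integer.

Checking all 90 ordered pairs for relation 'contains'; matching pairs in alphabetical order:
(G, P): G contains P ✓
(U, P): U contains P ✓
Count: 2.

2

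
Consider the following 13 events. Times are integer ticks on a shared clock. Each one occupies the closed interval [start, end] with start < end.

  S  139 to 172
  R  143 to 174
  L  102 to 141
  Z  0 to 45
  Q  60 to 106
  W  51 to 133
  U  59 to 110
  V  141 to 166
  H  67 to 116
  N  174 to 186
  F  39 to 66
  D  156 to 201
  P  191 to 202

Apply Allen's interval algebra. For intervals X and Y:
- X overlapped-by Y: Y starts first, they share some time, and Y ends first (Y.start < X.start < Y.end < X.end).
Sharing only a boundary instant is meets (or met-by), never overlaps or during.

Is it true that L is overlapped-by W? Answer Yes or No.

L = [102, 141], W = [51, 133].
Actual relation of L to W: overlapped-by.
Asked whether 'overlapped-by' holds → Yes.

Yes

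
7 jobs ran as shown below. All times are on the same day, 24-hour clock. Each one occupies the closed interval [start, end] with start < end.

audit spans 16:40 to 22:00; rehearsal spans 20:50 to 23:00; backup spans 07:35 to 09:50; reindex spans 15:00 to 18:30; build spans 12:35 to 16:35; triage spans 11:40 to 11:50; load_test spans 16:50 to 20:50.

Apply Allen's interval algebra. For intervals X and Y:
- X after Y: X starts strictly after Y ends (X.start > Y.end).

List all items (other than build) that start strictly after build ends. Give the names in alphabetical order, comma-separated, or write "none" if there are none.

audit, load_test, rehearsal

Target build = [12:35, 16:35].
audit [16:40, 22:00] → after → yes.
backup [07:35, 09:50] → before → no.
load_test [16:50, 20:50] → after → yes.
rehearsal [20:50, 23:00] → after → yes.
reindex [15:00, 18:30] → overlapped-by → no.
triage [11:40, 11:50] → before → no.
Result: audit, load_test, rehearsal.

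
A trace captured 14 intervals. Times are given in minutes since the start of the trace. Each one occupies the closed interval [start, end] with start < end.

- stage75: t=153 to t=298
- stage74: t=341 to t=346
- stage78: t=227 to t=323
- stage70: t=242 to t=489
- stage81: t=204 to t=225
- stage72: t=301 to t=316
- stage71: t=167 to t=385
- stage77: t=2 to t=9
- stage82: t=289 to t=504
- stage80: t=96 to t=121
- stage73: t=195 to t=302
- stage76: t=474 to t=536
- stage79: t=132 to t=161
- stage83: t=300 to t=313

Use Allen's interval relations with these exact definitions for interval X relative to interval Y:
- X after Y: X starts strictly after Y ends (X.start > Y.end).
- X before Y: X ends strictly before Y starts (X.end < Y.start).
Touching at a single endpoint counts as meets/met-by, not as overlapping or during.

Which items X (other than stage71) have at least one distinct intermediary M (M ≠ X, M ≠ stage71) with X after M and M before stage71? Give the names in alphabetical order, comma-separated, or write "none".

Target stage71 = [t=167, t=385].
Intermediaries M with M before stage71: stage77, stage79, stage80.
Via stage77 — items with X after stage77: stage70, stage72, stage73, stage74, stage75, stage76, stage78, stage79, stage80, stage81, stage82, stage83.
Via stage79 — items with X after stage79: stage70, stage72, stage73, stage74, stage76, stage78, stage81, stage82, stage83.
Via stage80 — items with X after stage80: stage70, stage72, stage73, stage74, stage75, stage76, stage78, stage79, stage81, stage82, stage83.
Union: stage70, stage72, stage73, stage74, stage75, stage76, stage78, stage79, stage80, stage81, stage82, stage83.

stage70, stage72, stage73, stage74, stage75, stage76, stage78, stage79, stage80, stage81, stage82, stage83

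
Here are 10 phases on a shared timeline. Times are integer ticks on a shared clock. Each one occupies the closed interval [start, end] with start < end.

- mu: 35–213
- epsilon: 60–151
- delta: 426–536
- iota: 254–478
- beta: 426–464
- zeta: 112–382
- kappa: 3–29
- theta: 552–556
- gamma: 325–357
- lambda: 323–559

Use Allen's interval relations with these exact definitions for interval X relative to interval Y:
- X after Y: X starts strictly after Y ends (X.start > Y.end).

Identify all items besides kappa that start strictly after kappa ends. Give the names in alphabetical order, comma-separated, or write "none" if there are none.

Target kappa = [3, 29].
beta [426, 464] → after → yes.
delta [426, 536] → after → yes.
epsilon [60, 151] → after → yes.
gamma [325, 357] → after → yes.
iota [254, 478] → after → yes.
lambda [323, 559] → after → yes.
mu [35, 213] → after → yes.
theta [552, 556] → after → yes.
zeta [112, 382] → after → yes.
Result: beta, delta, epsilon, gamma, iota, lambda, mu, theta, zeta.

beta, delta, epsilon, gamma, iota, lambda, mu, theta, zeta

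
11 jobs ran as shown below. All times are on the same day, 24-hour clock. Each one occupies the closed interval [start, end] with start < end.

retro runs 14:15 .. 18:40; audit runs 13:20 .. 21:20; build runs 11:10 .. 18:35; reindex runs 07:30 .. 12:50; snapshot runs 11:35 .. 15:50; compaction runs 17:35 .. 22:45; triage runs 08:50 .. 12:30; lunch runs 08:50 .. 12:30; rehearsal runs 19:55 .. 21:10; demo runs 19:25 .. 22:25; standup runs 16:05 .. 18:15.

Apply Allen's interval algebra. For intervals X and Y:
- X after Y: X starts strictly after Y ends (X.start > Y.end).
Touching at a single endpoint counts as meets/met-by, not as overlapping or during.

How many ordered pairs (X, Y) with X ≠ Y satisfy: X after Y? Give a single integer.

Checking all 110 ordered pairs for relation 'after'; matching pairs in alphabetical order:
(audit, lunch): audit after lunch ✓
(audit, reindex): audit after reindex ✓
(audit, triage): audit after triage ✓
(compaction, lunch): compaction after lunch ✓
(compaction, reindex): compaction after reindex ✓
(compaction, snapshot): compaction after snapshot ✓
(compaction, triage): compaction after triage ✓
(demo, build): demo after build ✓
(demo, lunch): demo after lunch ✓
(demo, reindex): demo after reindex ✓
(demo, retro): demo after retro ✓
(demo, snapshot): demo after snapshot ✓
(demo, standup): demo after standup ✓
(demo, triage): demo after triage ✓
(rehearsal, build): rehearsal after build ✓
(rehearsal, lunch): rehearsal after lunch ✓
(rehearsal, reindex): rehearsal after reindex ✓
(rehearsal, retro): rehearsal after retro ✓
(rehearsal, snapshot): rehearsal after snapshot ✓
(rehearsal, standup): rehearsal after standup ✓
(rehearsal, triage): rehearsal after triage ✓
(retro, lunch): retro after lunch ✓
(retro, reindex): retro after reindex ✓
(retro, triage): retro after triage ✓
... plus 4 further pairs not listed.
Count: 28.

28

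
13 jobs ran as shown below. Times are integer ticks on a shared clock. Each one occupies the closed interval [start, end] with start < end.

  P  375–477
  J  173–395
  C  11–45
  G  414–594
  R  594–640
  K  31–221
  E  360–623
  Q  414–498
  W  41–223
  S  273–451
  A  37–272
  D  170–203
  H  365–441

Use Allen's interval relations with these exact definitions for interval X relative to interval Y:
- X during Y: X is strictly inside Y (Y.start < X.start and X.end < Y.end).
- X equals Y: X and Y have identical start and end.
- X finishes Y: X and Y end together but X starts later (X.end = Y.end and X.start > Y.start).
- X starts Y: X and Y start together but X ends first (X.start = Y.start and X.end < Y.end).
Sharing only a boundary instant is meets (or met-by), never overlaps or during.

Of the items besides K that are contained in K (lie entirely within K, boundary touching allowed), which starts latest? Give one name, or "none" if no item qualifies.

Target K = [31, 221].
A [37, 272] → overlapped-by → excluded.
C [11, 45] → overlaps → excluded.
D [170, 203] → during → candidate.
E [360, 623] → after → excluded.
G [414, 594] → after → excluded.
H [365, 441] → after → excluded.
J [173, 395] → overlapped-by → excluded.
P [375, 477] → after → excluded.
Q [414, 498] → after → excluded.
R [594, 640] → after → excluded.
S [273, 451] → after → excluded.
W [41, 223] → overlapped-by → excluded.
Among candidates, latest start is 170 → D.

D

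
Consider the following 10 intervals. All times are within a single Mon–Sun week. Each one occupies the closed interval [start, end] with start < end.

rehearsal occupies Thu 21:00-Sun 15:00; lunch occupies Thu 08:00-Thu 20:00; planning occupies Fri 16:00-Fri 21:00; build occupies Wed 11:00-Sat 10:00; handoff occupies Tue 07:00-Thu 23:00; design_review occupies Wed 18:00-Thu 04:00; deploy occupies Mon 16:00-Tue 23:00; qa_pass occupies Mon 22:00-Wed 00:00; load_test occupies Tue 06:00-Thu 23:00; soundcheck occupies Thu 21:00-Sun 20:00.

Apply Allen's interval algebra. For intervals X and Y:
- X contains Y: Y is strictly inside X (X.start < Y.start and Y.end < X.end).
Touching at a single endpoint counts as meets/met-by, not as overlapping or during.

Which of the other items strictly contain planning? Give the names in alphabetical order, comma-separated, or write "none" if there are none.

build, rehearsal, soundcheck

Target planning = [Fri 16:00, Fri 21:00].
build [Wed 11:00, Sat 10:00] → contains → yes.
deploy [Mon 16:00, Tue 23:00] → before → no.
design_review [Wed 18:00, Thu 04:00] → before → no.
handoff [Tue 07:00, Thu 23:00] → before → no.
load_test [Tue 06:00, Thu 23:00] → before → no.
lunch [Thu 08:00, Thu 20:00] → before → no.
qa_pass [Mon 22:00, Wed 00:00] → before → no.
rehearsal [Thu 21:00, Sun 15:00] → contains → yes.
soundcheck [Thu 21:00, Sun 20:00] → contains → yes.
Result: build, rehearsal, soundcheck.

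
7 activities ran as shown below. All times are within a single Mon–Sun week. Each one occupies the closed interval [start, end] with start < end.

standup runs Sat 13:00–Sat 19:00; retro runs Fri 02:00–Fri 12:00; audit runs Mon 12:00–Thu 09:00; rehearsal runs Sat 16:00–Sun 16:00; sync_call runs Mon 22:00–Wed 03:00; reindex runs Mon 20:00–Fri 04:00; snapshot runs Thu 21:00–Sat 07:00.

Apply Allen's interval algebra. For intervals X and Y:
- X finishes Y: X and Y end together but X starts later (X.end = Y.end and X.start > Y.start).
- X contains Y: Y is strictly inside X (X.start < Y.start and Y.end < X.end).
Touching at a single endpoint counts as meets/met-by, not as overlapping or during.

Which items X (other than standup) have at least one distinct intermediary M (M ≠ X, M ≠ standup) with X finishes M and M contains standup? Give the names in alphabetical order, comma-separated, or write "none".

none

Target standup = [Sat 13:00, Sat 19:00].
Intermediaries M with M contains standup: none.
Union: none.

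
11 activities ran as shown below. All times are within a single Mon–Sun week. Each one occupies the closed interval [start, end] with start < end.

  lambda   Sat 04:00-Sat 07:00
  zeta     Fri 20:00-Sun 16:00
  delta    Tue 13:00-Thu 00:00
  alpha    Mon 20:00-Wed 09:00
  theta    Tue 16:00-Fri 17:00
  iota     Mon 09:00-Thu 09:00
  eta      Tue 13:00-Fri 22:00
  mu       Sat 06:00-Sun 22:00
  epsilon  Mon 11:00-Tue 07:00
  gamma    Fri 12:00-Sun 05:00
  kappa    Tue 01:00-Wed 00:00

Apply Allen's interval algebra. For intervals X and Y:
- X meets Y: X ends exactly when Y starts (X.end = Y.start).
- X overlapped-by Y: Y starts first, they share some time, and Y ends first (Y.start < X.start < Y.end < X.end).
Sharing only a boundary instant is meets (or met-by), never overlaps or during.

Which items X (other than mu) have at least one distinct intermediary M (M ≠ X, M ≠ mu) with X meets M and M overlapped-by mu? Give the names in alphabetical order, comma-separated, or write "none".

none

Target mu = [Sat 06:00, Sun 22:00].
Intermediaries M with M overlapped-by mu: none.
Union: none.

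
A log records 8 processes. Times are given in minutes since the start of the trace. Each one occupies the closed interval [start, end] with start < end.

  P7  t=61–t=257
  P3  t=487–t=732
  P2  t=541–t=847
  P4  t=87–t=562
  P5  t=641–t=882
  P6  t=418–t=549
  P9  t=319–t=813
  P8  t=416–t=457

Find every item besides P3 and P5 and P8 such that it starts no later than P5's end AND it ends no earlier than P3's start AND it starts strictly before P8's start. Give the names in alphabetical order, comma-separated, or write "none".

P4, P9

Conditions: its start is no later than P5's end (X.start <= t=882) AND its end is no earlier than P3's start (X.end >= t=487) AND its start is strictly before P8's start (X.start < t=416).
P2: start t=541 <= t=882? ✓; end t=847 >= t=487? ✓; start t=541 < t=416? ✗ → no.
P4: start t=87 <= t=882? ✓; end t=562 >= t=487? ✓; start t=87 < t=416? ✓ → yes.
P6: start t=418 <= t=882? ✓; end t=549 >= t=487? ✓; start t=418 < t=416? ✗ → no.
P7: start t=61 <= t=882? ✓; end t=257 >= t=487? ✗; start t=61 < t=416? ✓ → no.
P9: start t=319 <= t=882? ✓; end t=813 >= t=487? ✓; start t=319 < t=416? ✓ → yes.
Result: P4, P9.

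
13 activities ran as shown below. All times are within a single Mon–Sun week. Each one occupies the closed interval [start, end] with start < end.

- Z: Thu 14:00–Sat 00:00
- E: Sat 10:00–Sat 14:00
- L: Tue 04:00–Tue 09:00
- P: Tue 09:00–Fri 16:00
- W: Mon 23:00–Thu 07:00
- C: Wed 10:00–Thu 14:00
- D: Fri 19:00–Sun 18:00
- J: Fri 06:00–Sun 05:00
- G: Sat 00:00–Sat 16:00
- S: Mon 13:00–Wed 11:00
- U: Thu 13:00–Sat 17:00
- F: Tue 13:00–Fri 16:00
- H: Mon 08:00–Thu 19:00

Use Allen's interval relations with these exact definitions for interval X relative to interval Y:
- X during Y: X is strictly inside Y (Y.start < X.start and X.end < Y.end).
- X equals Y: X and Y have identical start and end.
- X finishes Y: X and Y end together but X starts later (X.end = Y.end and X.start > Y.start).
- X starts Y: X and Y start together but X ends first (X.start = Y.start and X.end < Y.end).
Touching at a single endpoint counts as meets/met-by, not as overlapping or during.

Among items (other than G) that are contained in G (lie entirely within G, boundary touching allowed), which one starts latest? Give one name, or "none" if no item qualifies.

E

Target G = [Sat 00:00, Sat 16:00].
C [Wed 10:00, Thu 14:00] → before → excluded.
D [Fri 19:00, Sun 18:00] → contains → excluded.
E [Sat 10:00, Sat 14:00] → during → candidate.
F [Tue 13:00, Fri 16:00] → before → excluded.
H [Mon 08:00, Thu 19:00] → before → excluded.
J [Fri 06:00, Sun 05:00] → contains → excluded.
L [Tue 04:00, Tue 09:00] → before → excluded.
P [Tue 09:00, Fri 16:00] → before → excluded.
S [Mon 13:00, Wed 11:00] → before → excluded.
U [Thu 13:00, Sat 17:00] → contains → excluded.
W [Mon 23:00, Thu 07:00] → before → excluded.
Z [Thu 14:00, Sat 00:00] → meets → excluded.
Among candidates, latest start is Sat 10:00 → E.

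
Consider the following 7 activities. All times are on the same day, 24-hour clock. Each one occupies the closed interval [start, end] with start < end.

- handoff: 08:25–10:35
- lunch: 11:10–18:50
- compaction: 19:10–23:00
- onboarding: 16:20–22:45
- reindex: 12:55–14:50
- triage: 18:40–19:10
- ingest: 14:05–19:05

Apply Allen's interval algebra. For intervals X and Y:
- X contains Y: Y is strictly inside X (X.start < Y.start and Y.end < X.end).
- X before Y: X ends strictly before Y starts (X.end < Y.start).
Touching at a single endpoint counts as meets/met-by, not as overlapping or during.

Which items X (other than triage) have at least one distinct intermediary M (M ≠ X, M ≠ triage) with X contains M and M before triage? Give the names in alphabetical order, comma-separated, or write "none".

lunch

Target triage = [18:40, 19:10].
Intermediaries M with M before triage: handoff, reindex.
Via handoff — items with X contains handoff: none.
Via reindex — items with X contains reindex: lunch.
Union: lunch.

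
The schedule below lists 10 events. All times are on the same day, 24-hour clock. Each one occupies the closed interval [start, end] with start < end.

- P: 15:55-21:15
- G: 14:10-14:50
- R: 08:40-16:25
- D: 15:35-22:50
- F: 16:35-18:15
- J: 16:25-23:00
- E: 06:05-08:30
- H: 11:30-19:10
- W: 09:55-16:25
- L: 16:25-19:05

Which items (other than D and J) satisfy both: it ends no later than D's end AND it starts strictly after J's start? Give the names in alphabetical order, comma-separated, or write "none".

F

Conditions: its end is no later than D's end (X.end <= 22:50) AND its start is strictly after J's start (X.start > 16:25).
E: end 08:30 <= 22:50? ✓; start 06:05 > 16:25? ✗ → no.
F: end 18:15 <= 22:50? ✓; start 16:35 > 16:25? ✓ → yes.
G: end 14:50 <= 22:50? ✓; start 14:10 > 16:25? ✗ → no.
H: end 19:10 <= 22:50? ✓; start 11:30 > 16:25? ✗ → no.
L: end 19:05 <= 22:50? ✓; start 16:25 > 16:25? ✗ → no.
P: end 21:15 <= 22:50? ✓; start 15:55 > 16:25? ✗ → no.
R: end 16:25 <= 22:50? ✓; start 08:40 > 16:25? ✗ → no.
W: end 16:25 <= 22:50? ✓; start 09:55 > 16:25? ✗ → no.
Result: F.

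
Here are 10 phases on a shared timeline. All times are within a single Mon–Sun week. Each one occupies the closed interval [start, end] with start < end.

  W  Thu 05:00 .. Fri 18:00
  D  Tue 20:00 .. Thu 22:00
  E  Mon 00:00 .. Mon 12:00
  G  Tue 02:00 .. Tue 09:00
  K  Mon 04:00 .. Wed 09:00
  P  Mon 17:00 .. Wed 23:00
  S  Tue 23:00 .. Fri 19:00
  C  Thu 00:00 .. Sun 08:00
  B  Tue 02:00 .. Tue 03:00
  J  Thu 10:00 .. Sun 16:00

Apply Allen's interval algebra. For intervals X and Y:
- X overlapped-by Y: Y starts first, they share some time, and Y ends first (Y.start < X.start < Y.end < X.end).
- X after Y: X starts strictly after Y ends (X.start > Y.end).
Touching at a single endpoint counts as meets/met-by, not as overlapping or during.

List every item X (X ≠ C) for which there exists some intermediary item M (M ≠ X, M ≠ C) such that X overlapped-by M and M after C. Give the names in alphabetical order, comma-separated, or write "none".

Target C = [Thu 00:00, Sun 08:00].
Intermediaries M with M after C: none.
Union: none.

none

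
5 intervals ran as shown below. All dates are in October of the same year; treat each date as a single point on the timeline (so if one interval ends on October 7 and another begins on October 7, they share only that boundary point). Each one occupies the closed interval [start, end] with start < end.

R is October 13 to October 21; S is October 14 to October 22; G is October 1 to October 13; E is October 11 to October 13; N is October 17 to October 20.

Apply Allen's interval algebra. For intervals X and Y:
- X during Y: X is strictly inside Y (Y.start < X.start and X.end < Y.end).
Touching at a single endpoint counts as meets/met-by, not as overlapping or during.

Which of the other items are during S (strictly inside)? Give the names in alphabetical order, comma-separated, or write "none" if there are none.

N

Target S = [October 14, October 22].
E [October 11, October 13] → before → no.
G [October 1, October 13] → before → no.
N [October 17, October 20] → during → yes.
R [October 13, October 21] → overlaps → no.
Result: N.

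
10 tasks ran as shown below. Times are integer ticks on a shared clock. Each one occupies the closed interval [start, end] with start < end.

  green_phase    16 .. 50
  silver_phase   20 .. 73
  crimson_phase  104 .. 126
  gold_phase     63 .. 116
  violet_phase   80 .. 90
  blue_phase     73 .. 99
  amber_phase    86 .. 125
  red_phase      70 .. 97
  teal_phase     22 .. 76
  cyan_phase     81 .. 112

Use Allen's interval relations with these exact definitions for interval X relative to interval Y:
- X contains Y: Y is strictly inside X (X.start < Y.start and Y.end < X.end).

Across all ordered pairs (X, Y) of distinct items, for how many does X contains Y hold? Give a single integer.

6

Checking all 90 ordered pairs for relation 'contains'; matching pairs in alphabetical order:
(blue_phase, violet_phase): blue_phase contains violet_phase ✓
(gold_phase, blue_phase): gold_phase contains blue_phase ✓
(gold_phase, cyan_phase): gold_phase contains cyan_phase ✓
(gold_phase, red_phase): gold_phase contains red_phase ✓
(gold_phase, violet_phase): gold_phase contains violet_phase ✓
(red_phase, violet_phase): red_phase contains violet_phase ✓
Count: 6.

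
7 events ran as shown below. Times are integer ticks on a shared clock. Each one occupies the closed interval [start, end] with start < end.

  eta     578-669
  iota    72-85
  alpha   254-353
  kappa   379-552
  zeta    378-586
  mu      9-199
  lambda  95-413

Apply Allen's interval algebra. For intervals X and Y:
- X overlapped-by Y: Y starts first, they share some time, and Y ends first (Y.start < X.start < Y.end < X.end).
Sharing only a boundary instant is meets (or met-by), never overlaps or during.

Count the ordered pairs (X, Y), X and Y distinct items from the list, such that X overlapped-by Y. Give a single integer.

Checking all 42 ordered pairs for relation 'overlapped-by'; matching pairs in alphabetical order:
(eta, zeta): eta overlapped-by zeta ✓
(kappa, lambda): kappa overlapped-by lambda ✓
(lambda, mu): lambda overlapped-by mu ✓
(zeta, lambda): zeta overlapped-by lambda ✓
Count: 4.

4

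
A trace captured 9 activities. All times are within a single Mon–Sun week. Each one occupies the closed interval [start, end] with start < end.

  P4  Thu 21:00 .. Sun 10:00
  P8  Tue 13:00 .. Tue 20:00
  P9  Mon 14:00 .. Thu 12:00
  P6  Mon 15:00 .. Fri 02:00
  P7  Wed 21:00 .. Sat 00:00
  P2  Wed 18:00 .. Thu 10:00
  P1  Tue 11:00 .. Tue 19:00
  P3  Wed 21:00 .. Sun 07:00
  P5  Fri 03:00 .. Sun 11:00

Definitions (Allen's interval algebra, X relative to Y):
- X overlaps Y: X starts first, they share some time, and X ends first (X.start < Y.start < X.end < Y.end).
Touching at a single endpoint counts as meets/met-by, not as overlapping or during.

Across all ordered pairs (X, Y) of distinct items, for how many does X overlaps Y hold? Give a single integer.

14

Checking all 72 ordered pairs for relation 'overlaps'; matching pairs in alphabetical order:
(P1, P8): P1 overlaps P8 ✓
(P2, P3): P2 overlaps P3 ✓
(P2, P7): P2 overlaps P7 ✓
(P3, P4): P3 overlaps P4 ✓
(P3, P5): P3 overlaps P5 ✓
(P4, P5): P4 overlaps P5 ✓
(P6, P3): P6 overlaps P3 ✓
(P6, P4): P6 overlaps P4 ✓
(P6, P7): P6 overlaps P7 ✓
(P7, P4): P7 overlaps P4 ✓
(P7, P5): P7 overlaps P5 ✓
(P9, P3): P9 overlaps P3 ✓
(P9, P6): P9 overlaps P6 ✓
(P9, P7): P9 overlaps P7 ✓
Count: 14.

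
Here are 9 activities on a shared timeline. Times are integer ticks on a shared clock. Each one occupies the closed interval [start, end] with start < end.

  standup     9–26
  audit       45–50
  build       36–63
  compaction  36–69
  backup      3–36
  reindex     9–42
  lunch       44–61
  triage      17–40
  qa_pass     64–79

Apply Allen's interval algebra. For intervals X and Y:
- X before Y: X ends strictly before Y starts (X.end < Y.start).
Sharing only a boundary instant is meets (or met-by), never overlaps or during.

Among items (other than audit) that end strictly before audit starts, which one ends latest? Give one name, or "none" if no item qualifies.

reindex

Target audit = [45, 50].
backup [3, 36] → before → candidate.
build [36, 63] → contains → excluded.
compaction [36, 69] → contains → excluded.
lunch [44, 61] → contains → excluded.
qa_pass [64, 79] → after → excluded.
reindex [9, 42] → before → candidate.
standup [9, 26] → before → candidate.
triage [17, 40] → before → candidate.
Among candidates, latest end is 42 → reindex.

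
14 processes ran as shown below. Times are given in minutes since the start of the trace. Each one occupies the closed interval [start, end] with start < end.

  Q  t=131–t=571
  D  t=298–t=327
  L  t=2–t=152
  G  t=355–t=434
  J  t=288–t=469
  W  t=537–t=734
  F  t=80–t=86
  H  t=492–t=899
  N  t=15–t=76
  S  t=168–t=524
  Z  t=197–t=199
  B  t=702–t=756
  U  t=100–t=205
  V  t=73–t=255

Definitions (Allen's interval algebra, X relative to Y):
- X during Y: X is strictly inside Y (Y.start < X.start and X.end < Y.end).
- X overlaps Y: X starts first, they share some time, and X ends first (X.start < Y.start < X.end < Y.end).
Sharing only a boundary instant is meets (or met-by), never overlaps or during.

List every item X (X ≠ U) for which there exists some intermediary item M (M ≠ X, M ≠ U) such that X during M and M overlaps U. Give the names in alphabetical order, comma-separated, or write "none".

Target U = [t=100, t=205].
Intermediaries M with M overlaps U: L.
Via L — items with X during L: F, N.
Union: F, N.

F, N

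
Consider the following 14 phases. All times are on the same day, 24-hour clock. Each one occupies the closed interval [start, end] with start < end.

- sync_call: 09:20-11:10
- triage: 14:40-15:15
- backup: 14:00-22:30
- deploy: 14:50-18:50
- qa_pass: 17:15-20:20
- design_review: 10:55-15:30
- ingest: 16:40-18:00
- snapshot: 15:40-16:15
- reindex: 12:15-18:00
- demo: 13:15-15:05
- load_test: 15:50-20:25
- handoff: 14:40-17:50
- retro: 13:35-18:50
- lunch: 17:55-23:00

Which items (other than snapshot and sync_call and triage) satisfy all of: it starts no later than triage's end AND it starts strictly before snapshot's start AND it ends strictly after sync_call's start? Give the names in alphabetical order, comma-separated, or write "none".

Conditions: its start is no later than triage's end (X.start <= 15:15) AND its start is strictly before snapshot's start (X.start < 15:40) AND its end is strictly after sync_call's start (X.end > 09:20).
backup: start 14:00 <= 15:15? ✓; start 14:00 < 15:40? ✓; end 22:30 > 09:20? ✓ → yes.
demo: start 13:15 <= 15:15? ✓; start 13:15 < 15:40? ✓; end 15:05 > 09:20? ✓ → yes.
deploy: start 14:50 <= 15:15? ✓; start 14:50 < 15:40? ✓; end 18:50 > 09:20? ✓ → yes.
design_review: start 10:55 <= 15:15? ✓; start 10:55 < 15:40? ✓; end 15:30 > 09:20? ✓ → yes.
handoff: start 14:40 <= 15:15? ✓; start 14:40 < 15:40? ✓; end 17:50 > 09:20? ✓ → yes.
ingest: start 16:40 <= 15:15? ✗; start 16:40 < 15:40? ✗; end 18:00 > 09:20? ✓ → no.
load_test: start 15:50 <= 15:15? ✗; start 15:50 < 15:40? ✗; end 20:25 > 09:20? ✓ → no.
lunch: start 17:55 <= 15:15? ✗; start 17:55 < 15:40? ✗; end 23:00 > 09:20? ✓ → no.
qa_pass: start 17:15 <= 15:15? ✗; start 17:15 < 15:40? ✗; end 20:20 > 09:20? ✓ → no.
reindex: start 12:15 <= 15:15? ✓; start 12:15 < 15:40? ✓; end 18:00 > 09:20? ✓ → yes.
retro: start 13:35 <= 15:15? ✓; start 13:35 < 15:40? ✓; end 18:50 > 09:20? ✓ → yes.
Result: backup, demo, deploy, design_review, handoff, reindex, retro.

backup, demo, deploy, design_review, handoff, reindex, retro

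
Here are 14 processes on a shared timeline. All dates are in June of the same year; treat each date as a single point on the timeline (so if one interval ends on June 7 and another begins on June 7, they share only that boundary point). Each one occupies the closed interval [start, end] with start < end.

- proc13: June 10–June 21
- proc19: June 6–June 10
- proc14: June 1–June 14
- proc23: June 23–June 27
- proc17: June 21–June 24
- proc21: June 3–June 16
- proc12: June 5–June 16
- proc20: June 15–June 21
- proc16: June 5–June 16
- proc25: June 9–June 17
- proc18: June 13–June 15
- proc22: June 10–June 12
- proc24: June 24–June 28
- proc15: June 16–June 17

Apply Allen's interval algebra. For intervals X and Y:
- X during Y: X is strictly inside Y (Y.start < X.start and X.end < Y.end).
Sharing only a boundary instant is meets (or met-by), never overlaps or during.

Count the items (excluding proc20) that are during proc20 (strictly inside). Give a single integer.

1

Target proc20 = [June 15, June 21].
proc12 [June 5, June 16] → overlaps → no.
proc13 [June 10, June 21] → finished-by → no.
proc14 [June 1, June 14] → before → no.
proc15 [June 16, June 17] → during → counts.
proc16 [June 5, June 16] → overlaps → no.
proc17 [June 21, June 24] → met-by → no.
proc18 [June 13, June 15] → meets → no.
proc19 [June 6, June 10] → before → no.
proc21 [June 3, June 16] → overlaps → no.
proc22 [June 10, June 12] → before → no.
proc23 [June 23, June 27] → after → no.
proc24 [June 24, June 28] → after → no.
proc25 [June 9, June 17] → overlaps → no.
Total: 1.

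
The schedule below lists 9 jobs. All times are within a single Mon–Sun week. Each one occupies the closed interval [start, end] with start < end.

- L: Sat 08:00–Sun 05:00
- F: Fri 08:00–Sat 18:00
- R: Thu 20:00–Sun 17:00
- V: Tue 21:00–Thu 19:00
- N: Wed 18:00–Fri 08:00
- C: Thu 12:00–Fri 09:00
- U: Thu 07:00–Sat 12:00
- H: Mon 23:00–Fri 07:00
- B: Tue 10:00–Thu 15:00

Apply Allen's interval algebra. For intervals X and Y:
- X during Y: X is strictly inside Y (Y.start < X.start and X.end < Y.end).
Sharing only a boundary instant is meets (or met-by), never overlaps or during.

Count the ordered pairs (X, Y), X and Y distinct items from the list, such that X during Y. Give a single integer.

Checking all 72 ordered pairs for relation 'during'; matching pairs in alphabetical order:
(B, H): B during H ✓
(C, U): C during U ✓
(F, R): F during R ✓
(L, R): L during R ✓
(V, H): V during H ✓
Count: 5.

5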